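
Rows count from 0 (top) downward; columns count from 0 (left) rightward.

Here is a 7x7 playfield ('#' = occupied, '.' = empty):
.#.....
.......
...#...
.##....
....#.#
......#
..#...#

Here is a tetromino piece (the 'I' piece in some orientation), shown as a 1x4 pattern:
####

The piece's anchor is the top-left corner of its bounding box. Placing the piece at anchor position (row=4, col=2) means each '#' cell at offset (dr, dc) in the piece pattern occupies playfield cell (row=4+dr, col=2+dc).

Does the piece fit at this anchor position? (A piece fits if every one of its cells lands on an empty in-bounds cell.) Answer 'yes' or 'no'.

Check each piece cell at anchor (4, 2):
  offset (0,0) -> (4,2): empty -> OK
  offset (0,1) -> (4,3): empty -> OK
  offset (0,2) -> (4,4): occupied ('#') -> FAIL
  offset (0,3) -> (4,5): empty -> OK
All cells valid: no

Answer: no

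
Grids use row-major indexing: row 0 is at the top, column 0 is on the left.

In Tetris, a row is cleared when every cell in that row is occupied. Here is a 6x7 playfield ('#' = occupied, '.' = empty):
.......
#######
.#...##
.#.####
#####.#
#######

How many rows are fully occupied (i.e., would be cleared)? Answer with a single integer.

Check each row:
  row 0: 7 empty cells -> not full
  row 1: 0 empty cells -> FULL (clear)
  row 2: 4 empty cells -> not full
  row 3: 2 empty cells -> not full
  row 4: 1 empty cell -> not full
  row 5: 0 empty cells -> FULL (clear)
Total rows cleared: 2

Answer: 2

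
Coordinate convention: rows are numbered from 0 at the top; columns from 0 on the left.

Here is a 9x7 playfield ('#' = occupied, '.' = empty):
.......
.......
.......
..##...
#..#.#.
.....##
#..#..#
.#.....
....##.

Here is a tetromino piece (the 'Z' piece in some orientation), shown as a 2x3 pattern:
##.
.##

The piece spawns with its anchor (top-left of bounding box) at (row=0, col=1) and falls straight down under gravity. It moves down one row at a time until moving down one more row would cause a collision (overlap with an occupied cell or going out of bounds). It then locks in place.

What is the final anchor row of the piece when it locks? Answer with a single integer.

Answer: 1

Derivation:
Spawn at (row=0, col=1). Try each row:
  row 0: fits
  row 1: fits
  row 2: blocked -> lock at row 1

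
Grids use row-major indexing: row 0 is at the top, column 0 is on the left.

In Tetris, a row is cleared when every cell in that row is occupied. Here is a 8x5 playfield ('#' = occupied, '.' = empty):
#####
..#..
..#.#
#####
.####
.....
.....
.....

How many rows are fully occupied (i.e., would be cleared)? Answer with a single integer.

Answer: 2

Derivation:
Check each row:
  row 0: 0 empty cells -> FULL (clear)
  row 1: 4 empty cells -> not full
  row 2: 3 empty cells -> not full
  row 3: 0 empty cells -> FULL (clear)
  row 4: 1 empty cell -> not full
  row 5: 5 empty cells -> not full
  row 6: 5 empty cells -> not full
  row 7: 5 empty cells -> not full
Total rows cleared: 2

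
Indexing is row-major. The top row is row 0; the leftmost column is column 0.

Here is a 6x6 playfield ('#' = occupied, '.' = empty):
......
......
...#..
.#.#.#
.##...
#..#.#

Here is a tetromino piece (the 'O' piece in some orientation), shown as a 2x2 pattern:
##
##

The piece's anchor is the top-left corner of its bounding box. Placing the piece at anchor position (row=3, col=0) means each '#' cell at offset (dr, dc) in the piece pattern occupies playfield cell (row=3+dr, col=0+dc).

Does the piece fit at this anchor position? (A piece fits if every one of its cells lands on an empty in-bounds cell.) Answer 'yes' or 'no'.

Answer: no

Derivation:
Check each piece cell at anchor (3, 0):
  offset (0,0) -> (3,0): empty -> OK
  offset (0,1) -> (3,1): occupied ('#') -> FAIL
  offset (1,0) -> (4,0): empty -> OK
  offset (1,1) -> (4,1): occupied ('#') -> FAIL
All cells valid: no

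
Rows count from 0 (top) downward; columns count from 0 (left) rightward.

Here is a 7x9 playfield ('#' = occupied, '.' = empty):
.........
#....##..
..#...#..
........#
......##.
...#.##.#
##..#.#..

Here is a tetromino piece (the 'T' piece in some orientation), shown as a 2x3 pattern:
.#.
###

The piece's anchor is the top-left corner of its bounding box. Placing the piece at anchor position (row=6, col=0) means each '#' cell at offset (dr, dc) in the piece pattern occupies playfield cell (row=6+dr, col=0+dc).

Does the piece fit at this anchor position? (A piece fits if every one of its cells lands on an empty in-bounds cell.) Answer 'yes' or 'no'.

Check each piece cell at anchor (6, 0):
  offset (0,1) -> (6,1): occupied ('#') -> FAIL
  offset (1,0) -> (7,0): out of bounds -> FAIL
  offset (1,1) -> (7,1): out of bounds -> FAIL
  offset (1,2) -> (7,2): out of bounds -> FAIL
All cells valid: no

Answer: no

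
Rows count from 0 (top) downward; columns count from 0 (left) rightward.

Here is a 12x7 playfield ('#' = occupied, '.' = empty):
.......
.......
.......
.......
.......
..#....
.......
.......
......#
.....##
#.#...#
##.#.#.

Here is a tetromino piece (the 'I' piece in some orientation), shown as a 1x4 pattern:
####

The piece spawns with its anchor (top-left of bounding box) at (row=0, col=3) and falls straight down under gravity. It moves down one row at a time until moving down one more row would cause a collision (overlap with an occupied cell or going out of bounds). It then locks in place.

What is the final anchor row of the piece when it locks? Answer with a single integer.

Answer: 7

Derivation:
Spawn at (row=0, col=3). Try each row:
  row 0: fits
  row 1: fits
  row 2: fits
  row 3: fits
  row 4: fits
  row 5: fits
  row 6: fits
  row 7: fits
  row 8: blocked -> lock at row 7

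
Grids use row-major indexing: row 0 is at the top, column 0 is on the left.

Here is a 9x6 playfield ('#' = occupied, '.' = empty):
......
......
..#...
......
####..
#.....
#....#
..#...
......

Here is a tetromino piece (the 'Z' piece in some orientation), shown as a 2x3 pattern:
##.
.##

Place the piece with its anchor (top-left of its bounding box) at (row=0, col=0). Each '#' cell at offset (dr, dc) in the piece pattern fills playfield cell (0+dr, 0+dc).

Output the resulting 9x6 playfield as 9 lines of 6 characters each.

Fill (0+0,0+0) = (0,0)
Fill (0+0,0+1) = (0,1)
Fill (0+1,0+1) = (1,1)
Fill (0+1,0+2) = (1,2)

Answer: ##....
.##...
..#...
......
####..
#.....
#....#
..#...
......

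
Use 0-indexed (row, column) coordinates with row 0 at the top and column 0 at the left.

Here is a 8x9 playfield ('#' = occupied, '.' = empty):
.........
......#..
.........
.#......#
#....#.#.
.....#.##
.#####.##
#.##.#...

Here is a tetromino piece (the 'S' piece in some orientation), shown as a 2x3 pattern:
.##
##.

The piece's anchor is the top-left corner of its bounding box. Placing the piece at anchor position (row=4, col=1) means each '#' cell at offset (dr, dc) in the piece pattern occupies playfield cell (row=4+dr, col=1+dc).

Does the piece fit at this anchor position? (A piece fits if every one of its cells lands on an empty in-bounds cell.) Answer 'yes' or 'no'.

Check each piece cell at anchor (4, 1):
  offset (0,1) -> (4,2): empty -> OK
  offset (0,2) -> (4,3): empty -> OK
  offset (1,0) -> (5,1): empty -> OK
  offset (1,1) -> (5,2): empty -> OK
All cells valid: yes

Answer: yes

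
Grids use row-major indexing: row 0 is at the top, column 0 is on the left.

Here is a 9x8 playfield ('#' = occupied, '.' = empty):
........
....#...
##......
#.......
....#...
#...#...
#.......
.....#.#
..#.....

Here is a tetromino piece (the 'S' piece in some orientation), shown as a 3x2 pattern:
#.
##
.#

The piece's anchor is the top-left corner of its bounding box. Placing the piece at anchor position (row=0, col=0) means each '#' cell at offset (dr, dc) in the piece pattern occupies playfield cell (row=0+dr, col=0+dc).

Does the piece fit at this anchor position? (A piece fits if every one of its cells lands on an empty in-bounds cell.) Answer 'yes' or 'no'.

Answer: no

Derivation:
Check each piece cell at anchor (0, 0):
  offset (0,0) -> (0,0): empty -> OK
  offset (1,0) -> (1,0): empty -> OK
  offset (1,1) -> (1,1): empty -> OK
  offset (2,1) -> (2,1): occupied ('#') -> FAIL
All cells valid: no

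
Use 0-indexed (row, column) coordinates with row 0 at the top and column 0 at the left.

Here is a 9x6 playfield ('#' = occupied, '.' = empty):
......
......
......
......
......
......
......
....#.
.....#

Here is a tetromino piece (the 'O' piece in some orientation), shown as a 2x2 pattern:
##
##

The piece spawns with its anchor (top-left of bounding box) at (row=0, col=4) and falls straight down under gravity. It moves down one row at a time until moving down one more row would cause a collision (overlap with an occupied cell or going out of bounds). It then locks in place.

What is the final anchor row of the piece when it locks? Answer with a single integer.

Answer: 5

Derivation:
Spawn at (row=0, col=4). Try each row:
  row 0: fits
  row 1: fits
  row 2: fits
  row 3: fits
  row 4: fits
  row 5: fits
  row 6: blocked -> lock at row 5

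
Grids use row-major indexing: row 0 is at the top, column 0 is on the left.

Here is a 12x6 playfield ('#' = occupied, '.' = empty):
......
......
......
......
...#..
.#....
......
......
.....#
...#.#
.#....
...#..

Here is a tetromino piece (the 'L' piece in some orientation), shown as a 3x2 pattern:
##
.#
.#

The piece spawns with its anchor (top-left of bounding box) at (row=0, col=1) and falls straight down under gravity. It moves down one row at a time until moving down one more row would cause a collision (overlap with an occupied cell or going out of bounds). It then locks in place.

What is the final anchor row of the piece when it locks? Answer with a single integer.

Spawn at (row=0, col=1). Try each row:
  row 0: fits
  row 1: fits
  row 2: fits
  row 3: fits
  row 4: fits
  row 5: blocked -> lock at row 4

Answer: 4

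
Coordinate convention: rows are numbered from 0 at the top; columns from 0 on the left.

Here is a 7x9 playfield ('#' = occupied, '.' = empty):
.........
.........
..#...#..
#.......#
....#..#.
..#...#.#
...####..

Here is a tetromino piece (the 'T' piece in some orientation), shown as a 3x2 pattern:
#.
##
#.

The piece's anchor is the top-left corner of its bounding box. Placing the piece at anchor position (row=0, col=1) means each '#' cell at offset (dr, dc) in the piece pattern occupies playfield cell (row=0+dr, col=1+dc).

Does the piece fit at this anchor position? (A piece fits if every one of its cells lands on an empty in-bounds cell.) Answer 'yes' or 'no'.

Answer: yes

Derivation:
Check each piece cell at anchor (0, 1):
  offset (0,0) -> (0,1): empty -> OK
  offset (1,0) -> (1,1): empty -> OK
  offset (1,1) -> (1,2): empty -> OK
  offset (2,0) -> (2,1): empty -> OK
All cells valid: yes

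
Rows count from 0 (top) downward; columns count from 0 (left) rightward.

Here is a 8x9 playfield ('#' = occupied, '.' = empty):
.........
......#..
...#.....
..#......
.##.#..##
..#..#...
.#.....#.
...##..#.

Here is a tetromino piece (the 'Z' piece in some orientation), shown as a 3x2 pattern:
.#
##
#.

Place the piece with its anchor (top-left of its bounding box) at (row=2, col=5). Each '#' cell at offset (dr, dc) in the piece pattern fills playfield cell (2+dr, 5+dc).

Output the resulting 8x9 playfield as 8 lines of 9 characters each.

Answer: .........
......#..
...#..#..
..#..##..
.##.##.##
..#..#...
.#.....#.
...##..#.

Derivation:
Fill (2+0,5+1) = (2,6)
Fill (2+1,5+0) = (3,5)
Fill (2+1,5+1) = (3,6)
Fill (2+2,5+0) = (4,5)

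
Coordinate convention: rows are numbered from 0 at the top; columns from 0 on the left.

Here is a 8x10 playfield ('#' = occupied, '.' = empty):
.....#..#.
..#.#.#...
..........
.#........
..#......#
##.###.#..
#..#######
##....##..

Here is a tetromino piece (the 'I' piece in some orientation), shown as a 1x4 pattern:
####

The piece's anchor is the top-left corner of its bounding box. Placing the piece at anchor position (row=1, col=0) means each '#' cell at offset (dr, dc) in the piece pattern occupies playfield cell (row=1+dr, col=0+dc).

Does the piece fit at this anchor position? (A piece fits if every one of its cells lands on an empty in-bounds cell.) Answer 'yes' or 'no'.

Answer: no

Derivation:
Check each piece cell at anchor (1, 0):
  offset (0,0) -> (1,0): empty -> OK
  offset (0,1) -> (1,1): empty -> OK
  offset (0,2) -> (1,2): occupied ('#') -> FAIL
  offset (0,3) -> (1,3): empty -> OK
All cells valid: no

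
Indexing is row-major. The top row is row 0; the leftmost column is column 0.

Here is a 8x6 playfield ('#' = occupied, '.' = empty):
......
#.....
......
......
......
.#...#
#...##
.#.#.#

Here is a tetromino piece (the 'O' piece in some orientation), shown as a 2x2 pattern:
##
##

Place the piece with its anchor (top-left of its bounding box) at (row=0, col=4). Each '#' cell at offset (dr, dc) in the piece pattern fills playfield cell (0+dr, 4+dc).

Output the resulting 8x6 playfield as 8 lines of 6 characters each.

Answer: ....##
#...##
......
......
......
.#...#
#...##
.#.#.#

Derivation:
Fill (0+0,4+0) = (0,4)
Fill (0+0,4+1) = (0,5)
Fill (0+1,4+0) = (1,4)
Fill (0+1,4+1) = (1,5)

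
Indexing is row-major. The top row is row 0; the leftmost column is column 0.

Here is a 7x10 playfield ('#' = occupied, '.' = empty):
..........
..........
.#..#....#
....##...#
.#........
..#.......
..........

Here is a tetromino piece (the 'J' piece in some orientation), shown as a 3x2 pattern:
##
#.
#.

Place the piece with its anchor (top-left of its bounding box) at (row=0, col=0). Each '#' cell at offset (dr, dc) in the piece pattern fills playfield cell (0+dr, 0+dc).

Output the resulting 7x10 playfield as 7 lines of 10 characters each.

Answer: ##........
#.........
##..#....#
....##...#
.#........
..#.......
..........

Derivation:
Fill (0+0,0+0) = (0,0)
Fill (0+0,0+1) = (0,1)
Fill (0+1,0+0) = (1,0)
Fill (0+2,0+0) = (2,0)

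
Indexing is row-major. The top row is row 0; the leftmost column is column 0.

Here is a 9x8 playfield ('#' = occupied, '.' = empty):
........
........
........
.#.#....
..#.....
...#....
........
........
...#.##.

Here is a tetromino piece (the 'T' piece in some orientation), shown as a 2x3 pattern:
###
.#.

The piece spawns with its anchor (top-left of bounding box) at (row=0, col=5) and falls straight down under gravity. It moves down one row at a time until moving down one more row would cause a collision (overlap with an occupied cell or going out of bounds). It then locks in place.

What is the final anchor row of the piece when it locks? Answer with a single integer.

Spawn at (row=0, col=5). Try each row:
  row 0: fits
  row 1: fits
  row 2: fits
  row 3: fits
  row 4: fits
  row 5: fits
  row 6: fits
  row 7: blocked -> lock at row 6

Answer: 6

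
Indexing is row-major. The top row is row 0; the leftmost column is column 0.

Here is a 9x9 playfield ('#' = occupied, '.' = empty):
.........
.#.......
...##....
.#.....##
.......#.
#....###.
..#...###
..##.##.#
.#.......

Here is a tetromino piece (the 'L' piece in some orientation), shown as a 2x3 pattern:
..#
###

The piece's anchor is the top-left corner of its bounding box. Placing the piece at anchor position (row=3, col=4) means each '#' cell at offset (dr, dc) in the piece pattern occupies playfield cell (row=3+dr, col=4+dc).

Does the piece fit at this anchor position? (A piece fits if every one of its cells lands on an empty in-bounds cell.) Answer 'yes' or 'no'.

Answer: yes

Derivation:
Check each piece cell at anchor (3, 4):
  offset (0,2) -> (3,6): empty -> OK
  offset (1,0) -> (4,4): empty -> OK
  offset (1,1) -> (4,5): empty -> OK
  offset (1,2) -> (4,6): empty -> OK
All cells valid: yes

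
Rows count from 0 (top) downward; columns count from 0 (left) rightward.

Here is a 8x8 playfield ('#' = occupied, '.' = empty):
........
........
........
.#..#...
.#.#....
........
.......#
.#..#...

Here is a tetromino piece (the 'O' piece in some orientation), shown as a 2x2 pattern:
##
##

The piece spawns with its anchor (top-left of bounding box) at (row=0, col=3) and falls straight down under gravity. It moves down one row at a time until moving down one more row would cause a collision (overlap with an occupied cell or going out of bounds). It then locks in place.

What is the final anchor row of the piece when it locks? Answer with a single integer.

Spawn at (row=0, col=3). Try each row:
  row 0: fits
  row 1: fits
  row 2: blocked -> lock at row 1

Answer: 1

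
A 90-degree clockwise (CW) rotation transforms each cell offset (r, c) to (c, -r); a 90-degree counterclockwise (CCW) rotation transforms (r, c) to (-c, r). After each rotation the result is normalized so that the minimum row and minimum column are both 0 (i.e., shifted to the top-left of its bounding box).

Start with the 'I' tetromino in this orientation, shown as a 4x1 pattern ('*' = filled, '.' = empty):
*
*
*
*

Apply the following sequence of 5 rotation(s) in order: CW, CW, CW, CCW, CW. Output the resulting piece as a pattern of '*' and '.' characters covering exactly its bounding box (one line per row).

Start:
*
*
*
*
After rotation 1 (CW):
****
After rotation 2 (CW):
*
*
*
*
After rotation 3 (CW):
****
After rotation 4 (CCW):
*
*
*
*
After rotation 5 (CW):
****

Answer: ****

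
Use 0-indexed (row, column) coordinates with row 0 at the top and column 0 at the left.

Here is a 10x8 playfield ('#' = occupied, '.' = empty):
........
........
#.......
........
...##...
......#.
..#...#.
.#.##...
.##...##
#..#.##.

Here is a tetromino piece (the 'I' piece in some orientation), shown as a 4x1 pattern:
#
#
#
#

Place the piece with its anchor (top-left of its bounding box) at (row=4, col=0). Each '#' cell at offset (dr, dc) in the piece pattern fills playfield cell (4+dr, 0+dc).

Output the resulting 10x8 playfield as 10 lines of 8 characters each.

Fill (4+0,0+0) = (4,0)
Fill (4+1,0+0) = (5,0)
Fill (4+2,0+0) = (6,0)
Fill (4+3,0+0) = (7,0)

Answer: ........
........
#.......
........
#..##...
#.....#.
#.#...#.
##.##...
.##...##
#..#.##.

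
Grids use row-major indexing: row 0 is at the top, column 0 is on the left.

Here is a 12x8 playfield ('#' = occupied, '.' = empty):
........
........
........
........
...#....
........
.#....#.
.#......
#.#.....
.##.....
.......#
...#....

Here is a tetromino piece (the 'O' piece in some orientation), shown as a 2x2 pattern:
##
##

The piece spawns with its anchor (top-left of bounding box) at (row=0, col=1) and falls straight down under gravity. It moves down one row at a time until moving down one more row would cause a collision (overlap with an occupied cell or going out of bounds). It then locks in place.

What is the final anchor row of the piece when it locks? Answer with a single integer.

Spawn at (row=0, col=1). Try each row:
  row 0: fits
  row 1: fits
  row 2: fits
  row 3: fits
  row 4: fits
  row 5: blocked -> lock at row 4

Answer: 4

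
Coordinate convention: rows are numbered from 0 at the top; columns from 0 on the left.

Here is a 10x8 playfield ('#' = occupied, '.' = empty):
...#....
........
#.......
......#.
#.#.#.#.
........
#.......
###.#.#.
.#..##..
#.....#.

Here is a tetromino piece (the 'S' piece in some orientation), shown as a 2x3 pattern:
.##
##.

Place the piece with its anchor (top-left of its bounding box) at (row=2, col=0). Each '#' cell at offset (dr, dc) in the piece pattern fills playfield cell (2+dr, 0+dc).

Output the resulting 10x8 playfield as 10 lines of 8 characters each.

Fill (2+0,0+1) = (2,1)
Fill (2+0,0+2) = (2,2)
Fill (2+1,0+0) = (3,0)
Fill (2+1,0+1) = (3,1)

Answer: ...#....
........
###.....
##....#.
#.#.#.#.
........
#.......
###.#.#.
.#..##..
#.....#.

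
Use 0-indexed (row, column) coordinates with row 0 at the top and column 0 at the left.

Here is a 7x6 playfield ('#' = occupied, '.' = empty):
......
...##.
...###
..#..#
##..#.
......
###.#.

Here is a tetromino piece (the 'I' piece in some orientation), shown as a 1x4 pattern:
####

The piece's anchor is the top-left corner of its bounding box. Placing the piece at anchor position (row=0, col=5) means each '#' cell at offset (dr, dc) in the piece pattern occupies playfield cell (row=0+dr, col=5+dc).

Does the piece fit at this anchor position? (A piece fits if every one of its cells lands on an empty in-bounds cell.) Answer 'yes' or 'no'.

Answer: no

Derivation:
Check each piece cell at anchor (0, 5):
  offset (0,0) -> (0,5): empty -> OK
  offset (0,1) -> (0,6): out of bounds -> FAIL
  offset (0,2) -> (0,7): out of bounds -> FAIL
  offset (0,3) -> (0,8): out of bounds -> FAIL
All cells valid: no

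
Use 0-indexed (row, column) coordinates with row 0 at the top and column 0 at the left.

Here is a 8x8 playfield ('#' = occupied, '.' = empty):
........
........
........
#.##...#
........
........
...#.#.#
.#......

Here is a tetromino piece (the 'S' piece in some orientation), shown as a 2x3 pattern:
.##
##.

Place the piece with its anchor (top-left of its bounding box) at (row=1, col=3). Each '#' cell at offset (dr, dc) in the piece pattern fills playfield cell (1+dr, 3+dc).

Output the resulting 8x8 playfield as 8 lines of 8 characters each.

Answer: ........
....##..
...##...
#.##...#
........
........
...#.#.#
.#......

Derivation:
Fill (1+0,3+1) = (1,4)
Fill (1+0,3+2) = (1,5)
Fill (1+1,3+0) = (2,3)
Fill (1+1,3+1) = (2,4)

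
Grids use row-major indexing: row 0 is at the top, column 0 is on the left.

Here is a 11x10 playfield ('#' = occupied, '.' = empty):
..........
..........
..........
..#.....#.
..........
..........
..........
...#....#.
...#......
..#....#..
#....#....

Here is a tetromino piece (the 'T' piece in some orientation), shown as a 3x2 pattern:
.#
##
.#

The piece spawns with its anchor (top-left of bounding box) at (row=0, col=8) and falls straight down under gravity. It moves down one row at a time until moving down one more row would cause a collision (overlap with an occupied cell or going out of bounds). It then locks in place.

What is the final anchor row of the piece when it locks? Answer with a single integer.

Answer: 1

Derivation:
Spawn at (row=0, col=8). Try each row:
  row 0: fits
  row 1: fits
  row 2: blocked -> lock at row 1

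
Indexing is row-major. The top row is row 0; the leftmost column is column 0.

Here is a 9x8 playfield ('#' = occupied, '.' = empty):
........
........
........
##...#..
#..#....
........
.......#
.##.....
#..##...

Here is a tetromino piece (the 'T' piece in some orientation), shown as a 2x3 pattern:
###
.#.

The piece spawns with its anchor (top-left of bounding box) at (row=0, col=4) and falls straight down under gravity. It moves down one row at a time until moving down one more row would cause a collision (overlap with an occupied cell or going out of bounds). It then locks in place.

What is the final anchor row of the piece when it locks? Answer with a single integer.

Answer: 1

Derivation:
Spawn at (row=0, col=4). Try each row:
  row 0: fits
  row 1: fits
  row 2: blocked -> lock at row 1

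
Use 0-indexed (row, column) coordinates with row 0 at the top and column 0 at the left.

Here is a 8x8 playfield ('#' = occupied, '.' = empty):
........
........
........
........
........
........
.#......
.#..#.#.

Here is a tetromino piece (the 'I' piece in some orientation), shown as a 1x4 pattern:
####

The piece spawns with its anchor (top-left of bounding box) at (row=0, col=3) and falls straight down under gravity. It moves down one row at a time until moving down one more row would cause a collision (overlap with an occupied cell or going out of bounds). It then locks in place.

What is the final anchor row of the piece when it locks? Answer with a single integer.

Spawn at (row=0, col=3). Try each row:
  row 0: fits
  row 1: fits
  row 2: fits
  row 3: fits
  row 4: fits
  row 5: fits
  row 6: fits
  row 7: blocked -> lock at row 6

Answer: 6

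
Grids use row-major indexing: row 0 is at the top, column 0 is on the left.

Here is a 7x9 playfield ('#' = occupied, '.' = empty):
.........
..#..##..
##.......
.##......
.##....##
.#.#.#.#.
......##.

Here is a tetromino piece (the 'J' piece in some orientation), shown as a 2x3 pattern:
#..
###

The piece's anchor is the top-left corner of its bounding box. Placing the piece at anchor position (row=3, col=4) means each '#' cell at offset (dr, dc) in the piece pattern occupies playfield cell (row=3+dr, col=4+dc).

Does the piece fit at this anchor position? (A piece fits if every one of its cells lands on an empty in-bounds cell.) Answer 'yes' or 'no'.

Check each piece cell at anchor (3, 4):
  offset (0,0) -> (3,4): empty -> OK
  offset (1,0) -> (4,4): empty -> OK
  offset (1,1) -> (4,5): empty -> OK
  offset (1,2) -> (4,6): empty -> OK
All cells valid: yes

Answer: yes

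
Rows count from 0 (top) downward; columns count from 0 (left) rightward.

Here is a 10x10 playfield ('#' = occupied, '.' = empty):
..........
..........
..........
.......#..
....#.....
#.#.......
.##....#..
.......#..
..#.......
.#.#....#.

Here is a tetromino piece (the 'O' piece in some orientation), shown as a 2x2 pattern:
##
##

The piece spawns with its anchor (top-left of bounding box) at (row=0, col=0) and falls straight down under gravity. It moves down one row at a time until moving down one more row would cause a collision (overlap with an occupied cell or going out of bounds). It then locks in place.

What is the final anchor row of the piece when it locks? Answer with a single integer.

Answer: 3

Derivation:
Spawn at (row=0, col=0). Try each row:
  row 0: fits
  row 1: fits
  row 2: fits
  row 3: fits
  row 4: blocked -> lock at row 3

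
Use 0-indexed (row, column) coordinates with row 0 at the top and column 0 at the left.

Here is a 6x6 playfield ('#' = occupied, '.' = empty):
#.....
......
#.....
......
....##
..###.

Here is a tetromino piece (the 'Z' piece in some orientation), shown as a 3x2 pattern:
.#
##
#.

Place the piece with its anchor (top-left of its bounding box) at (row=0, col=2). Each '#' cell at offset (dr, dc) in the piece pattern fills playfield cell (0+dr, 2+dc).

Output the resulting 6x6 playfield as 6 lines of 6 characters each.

Fill (0+0,2+1) = (0,3)
Fill (0+1,2+0) = (1,2)
Fill (0+1,2+1) = (1,3)
Fill (0+2,2+0) = (2,2)

Answer: #..#..
..##..
#.#...
......
....##
..###.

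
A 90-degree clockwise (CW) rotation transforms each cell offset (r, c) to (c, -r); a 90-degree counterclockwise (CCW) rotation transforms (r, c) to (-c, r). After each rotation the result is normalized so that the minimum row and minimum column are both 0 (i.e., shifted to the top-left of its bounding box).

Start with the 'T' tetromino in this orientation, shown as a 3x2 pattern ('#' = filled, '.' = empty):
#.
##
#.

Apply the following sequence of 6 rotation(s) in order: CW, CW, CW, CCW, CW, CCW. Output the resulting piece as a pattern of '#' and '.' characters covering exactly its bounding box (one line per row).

Start:
#.
##
#.
After rotation 1 (CW):
###
.#.
After rotation 2 (CW):
.#
##
.#
After rotation 3 (CW):
.#.
###
After rotation 4 (CCW):
.#
##
.#
After rotation 5 (CW):
.#.
###
After rotation 6 (CCW):
.#
##
.#

Answer: .#
##
.#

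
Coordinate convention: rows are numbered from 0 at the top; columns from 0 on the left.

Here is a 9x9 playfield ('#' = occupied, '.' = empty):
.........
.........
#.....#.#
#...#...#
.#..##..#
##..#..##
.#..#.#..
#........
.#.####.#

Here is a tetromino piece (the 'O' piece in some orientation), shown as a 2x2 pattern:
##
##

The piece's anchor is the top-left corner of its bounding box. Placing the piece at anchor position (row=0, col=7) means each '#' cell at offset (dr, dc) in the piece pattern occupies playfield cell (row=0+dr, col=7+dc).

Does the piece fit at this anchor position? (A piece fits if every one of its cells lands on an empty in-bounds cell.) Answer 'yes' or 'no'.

Answer: yes

Derivation:
Check each piece cell at anchor (0, 7):
  offset (0,0) -> (0,7): empty -> OK
  offset (0,1) -> (0,8): empty -> OK
  offset (1,0) -> (1,7): empty -> OK
  offset (1,1) -> (1,8): empty -> OK
All cells valid: yes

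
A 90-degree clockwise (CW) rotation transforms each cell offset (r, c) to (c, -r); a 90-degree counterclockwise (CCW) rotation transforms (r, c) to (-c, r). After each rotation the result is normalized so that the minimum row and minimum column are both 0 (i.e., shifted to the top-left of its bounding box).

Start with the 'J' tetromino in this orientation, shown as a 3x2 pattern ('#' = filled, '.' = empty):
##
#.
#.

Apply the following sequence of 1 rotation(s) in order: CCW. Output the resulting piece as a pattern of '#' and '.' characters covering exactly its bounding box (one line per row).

Start:
##
#.
#.
After rotation 1 (CCW):
#..
###

Answer: #..
###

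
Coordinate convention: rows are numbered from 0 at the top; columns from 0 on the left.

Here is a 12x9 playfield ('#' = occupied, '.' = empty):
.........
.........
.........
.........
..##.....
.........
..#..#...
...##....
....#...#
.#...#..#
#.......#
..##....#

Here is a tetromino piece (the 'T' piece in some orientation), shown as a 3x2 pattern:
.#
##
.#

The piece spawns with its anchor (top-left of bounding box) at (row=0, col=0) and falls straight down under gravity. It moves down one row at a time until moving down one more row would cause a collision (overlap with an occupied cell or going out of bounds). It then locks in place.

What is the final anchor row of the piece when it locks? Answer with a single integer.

Spawn at (row=0, col=0). Try each row:
  row 0: fits
  row 1: fits
  row 2: fits
  row 3: fits
  row 4: fits
  row 5: fits
  row 6: fits
  row 7: blocked -> lock at row 6

Answer: 6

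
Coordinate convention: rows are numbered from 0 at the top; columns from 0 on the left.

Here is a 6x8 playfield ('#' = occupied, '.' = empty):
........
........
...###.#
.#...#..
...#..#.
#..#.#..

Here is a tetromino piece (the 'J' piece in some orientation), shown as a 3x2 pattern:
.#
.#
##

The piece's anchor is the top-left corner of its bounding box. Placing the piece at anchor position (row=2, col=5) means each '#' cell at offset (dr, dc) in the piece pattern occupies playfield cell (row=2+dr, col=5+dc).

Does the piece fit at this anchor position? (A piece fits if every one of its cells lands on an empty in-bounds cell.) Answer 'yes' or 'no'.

Answer: no

Derivation:
Check each piece cell at anchor (2, 5):
  offset (0,1) -> (2,6): empty -> OK
  offset (1,1) -> (3,6): empty -> OK
  offset (2,0) -> (4,5): empty -> OK
  offset (2,1) -> (4,6): occupied ('#') -> FAIL
All cells valid: no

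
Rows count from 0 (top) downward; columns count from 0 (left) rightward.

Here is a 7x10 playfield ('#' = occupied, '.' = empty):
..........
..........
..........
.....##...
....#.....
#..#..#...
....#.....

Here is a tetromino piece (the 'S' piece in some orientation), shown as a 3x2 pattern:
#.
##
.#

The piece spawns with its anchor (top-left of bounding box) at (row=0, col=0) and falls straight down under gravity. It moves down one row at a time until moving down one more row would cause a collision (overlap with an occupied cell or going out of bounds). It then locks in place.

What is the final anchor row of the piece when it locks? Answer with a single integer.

Answer: 3

Derivation:
Spawn at (row=0, col=0). Try each row:
  row 0: fits
  row 1: fits
  row 2: fits
  row 3: fits
  row 4: blocked -> lock at row 3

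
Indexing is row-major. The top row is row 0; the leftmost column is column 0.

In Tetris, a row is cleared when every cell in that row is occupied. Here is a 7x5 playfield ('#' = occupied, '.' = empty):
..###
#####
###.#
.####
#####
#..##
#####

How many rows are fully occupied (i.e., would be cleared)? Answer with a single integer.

Check each row:
  row 0: 2 empty cells -> not full
  row 1: 0 empty cells -> FULL (clear)
  row 2: 1 empty cell -> not full
  row 3: 1 empty cell -> not full
  row 4: 0 empty cells -> FULL (clear)
  row 5: 2 empty cells -> not full
  row 6: 0 empty cells -> FULL (clear)
Total rows cleared: 3

Answer: 3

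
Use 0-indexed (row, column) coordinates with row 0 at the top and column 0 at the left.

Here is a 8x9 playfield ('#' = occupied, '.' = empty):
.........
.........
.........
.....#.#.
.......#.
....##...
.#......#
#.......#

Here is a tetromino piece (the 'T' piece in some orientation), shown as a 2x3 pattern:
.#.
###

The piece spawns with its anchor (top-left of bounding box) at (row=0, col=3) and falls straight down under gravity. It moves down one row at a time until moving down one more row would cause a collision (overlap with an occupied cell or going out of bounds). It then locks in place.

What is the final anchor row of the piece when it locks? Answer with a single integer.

Answer: 1

Derivation:
Spawn at (row=0, col=3). Try each row:
  row 0: fits
  row 1: fits
  row 2: blocked -> lock at row 1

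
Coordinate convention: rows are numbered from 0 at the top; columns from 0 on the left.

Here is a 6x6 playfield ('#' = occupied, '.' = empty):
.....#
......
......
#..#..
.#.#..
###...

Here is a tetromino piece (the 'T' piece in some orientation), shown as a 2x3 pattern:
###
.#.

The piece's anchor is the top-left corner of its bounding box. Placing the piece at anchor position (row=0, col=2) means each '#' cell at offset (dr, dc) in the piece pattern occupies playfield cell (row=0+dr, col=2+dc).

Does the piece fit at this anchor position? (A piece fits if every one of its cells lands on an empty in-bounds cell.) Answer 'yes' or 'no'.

Answer: yes

Derivation:
Check each piece cell at anchor (0, 2):
  offset (0,0) -> (0,2): empty -> OK
  offset (0,1) -> (0,3): empty -> OK
  offset (0,2) -> (0,4): empty -> OK
  offset (1,1) -> (1,3): empty -> OK
All cells valid: yes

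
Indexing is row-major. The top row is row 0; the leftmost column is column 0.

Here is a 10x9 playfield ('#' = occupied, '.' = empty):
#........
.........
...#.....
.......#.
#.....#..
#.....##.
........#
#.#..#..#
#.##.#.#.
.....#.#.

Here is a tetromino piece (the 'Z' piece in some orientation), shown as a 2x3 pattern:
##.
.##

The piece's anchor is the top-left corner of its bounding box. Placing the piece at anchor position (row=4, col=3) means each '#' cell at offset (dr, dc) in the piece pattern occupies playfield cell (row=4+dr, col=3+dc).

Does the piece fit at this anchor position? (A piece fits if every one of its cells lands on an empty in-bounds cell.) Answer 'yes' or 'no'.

Check each piece cell at anchor (4, 3):
  offset (0,0) -> (4,3): empty -> OK
  offset (0,1) -> (4,4): empty -> OK
  offset (1,1) -> (5,4): empty -> OK
  offset (1,2) -> (5,5): empty -> OK
All cells valid: yes

Answer: yes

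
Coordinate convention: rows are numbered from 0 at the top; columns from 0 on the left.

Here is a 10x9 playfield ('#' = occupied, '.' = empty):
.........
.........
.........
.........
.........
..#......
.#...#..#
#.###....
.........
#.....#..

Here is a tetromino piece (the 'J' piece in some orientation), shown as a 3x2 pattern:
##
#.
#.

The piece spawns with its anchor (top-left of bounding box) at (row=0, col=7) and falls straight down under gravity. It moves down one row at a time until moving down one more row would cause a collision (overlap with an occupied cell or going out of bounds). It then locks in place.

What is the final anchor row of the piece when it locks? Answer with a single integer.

Answer: 5

Derivation:
Spawn at (row=0, col=7). Try each row:
  row 0: fits
  row 1: fits
  row 2: fits
  row 3: fits
  row 4: fits
  row 5: fits
  row 6: blocked -> lock at row 5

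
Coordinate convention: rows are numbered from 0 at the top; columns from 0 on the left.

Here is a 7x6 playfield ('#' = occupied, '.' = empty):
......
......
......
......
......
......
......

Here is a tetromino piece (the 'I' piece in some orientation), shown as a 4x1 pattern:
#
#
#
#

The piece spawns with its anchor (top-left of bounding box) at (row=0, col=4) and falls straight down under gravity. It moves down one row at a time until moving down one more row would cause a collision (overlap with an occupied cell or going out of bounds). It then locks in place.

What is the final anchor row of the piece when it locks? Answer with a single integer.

Spawn at (row=0, col=4). Try each row:
  row 0: fits
  row 1: fits
  row 2: fits
  row 3: fits
  row 4: blocked -> lock at row 3

Answer: 3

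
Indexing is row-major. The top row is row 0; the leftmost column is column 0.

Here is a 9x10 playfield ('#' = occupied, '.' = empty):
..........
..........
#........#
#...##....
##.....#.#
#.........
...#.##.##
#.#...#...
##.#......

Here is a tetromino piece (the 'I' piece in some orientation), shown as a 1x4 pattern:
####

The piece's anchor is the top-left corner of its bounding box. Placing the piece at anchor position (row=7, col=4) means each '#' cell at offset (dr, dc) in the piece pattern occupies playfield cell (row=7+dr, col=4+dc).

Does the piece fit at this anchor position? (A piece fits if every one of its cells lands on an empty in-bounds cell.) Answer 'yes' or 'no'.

Answer: no

Derivation:
Check each piece cell at anchor (7, 4):
  offset (0,0) -> (7,4): empty -> OK
  offset (0,1) -> (7,5): empty -> OK
  offset (0,2) -> (7,6): occupied ('#') -> FAIL
  offset (0,3) -> (7,7): empty -> OK
All cells valid: no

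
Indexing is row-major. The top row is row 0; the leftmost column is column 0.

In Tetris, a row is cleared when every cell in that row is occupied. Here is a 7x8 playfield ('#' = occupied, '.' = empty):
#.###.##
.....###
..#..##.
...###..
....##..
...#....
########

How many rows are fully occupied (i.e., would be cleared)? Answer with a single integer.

Answer: 1

Derivation:
Check each row:
  row 0: 2 empty cells -> not full
  row 1: 5 empty cells -> not full
  row 2: 5 empty cells -> not full
  row 3: 5 empty cells -> not full
  row 4: 6 empty cells -> not full
  row 5: 7 empty cells -> not full
  row 6: 0 empty cells -> FULL (clear)
Total rows cleared: 1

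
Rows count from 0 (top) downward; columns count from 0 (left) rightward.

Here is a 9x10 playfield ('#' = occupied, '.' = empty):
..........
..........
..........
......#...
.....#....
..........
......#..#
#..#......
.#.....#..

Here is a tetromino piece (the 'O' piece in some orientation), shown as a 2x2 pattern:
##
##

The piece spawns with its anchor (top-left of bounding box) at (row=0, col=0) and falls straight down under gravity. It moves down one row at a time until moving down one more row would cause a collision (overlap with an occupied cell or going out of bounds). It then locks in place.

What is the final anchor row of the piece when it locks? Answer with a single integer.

Answer: 5

Derivation:
Spawn at (row=0, col=0). Try each row:
  row 0: fits
  row 1: fits
  row 2: fits
  row 3: fits
  row 4: fits
  row 5: fits
  row 6: blocked -> lock at row 5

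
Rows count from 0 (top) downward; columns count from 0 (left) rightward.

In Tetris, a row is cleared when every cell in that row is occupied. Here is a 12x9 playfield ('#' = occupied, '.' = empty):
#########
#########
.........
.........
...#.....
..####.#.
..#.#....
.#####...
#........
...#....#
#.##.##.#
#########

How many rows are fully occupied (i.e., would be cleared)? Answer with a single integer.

Answer: 3

Derivation:
Check each row:
  row 0: 0 empty cells -> FULL (clear)
  row 1: 0 empty cells -> FULL (clear)
  row 2: 9 empty cells -> not full
  row 3: 9 empty cells -> not full
  row 4: 8 empty cells -> not full
  row 5: 4 empty cells -> not full
  row 6: 7 empty cells -> not full
  row 7: 4 empty cells -> not full
  row 8: 8 empty cells -> not full
  row 9: 7 empty cells -> not full
  row 10: 3 empty cells -> not full
  row 11: 0 empty cells -> FULL (clear)
Total rows cleared: 3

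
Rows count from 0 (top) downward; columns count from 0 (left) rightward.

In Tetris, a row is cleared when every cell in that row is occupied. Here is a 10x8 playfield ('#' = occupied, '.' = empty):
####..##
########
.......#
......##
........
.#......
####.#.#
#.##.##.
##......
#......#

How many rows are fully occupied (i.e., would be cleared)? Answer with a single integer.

Check each row:
  row 0: 2 empty cells -> not full
  row 1: 0 empty cells -> FULL (clear)
  row 2: 7 empty cells -> not full
  row 3: 6 empty cells -> not full
  row 4: 8 empty cells -> not full
  row 5: 7 empty cells -> not full
  row 6: 2 empty cells -> not full
  row 7: 3 empty cells -> not full
  row 8: 6 empty cells -> not full
  row 9: 6 empty cells -> not full
Total rows cleared: 1

Answer: 1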